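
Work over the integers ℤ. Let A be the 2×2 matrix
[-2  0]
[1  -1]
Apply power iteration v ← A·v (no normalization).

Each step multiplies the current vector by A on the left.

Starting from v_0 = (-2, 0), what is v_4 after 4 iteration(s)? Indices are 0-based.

v_0 = (-2, 0).
v_1 = A·v_0 = (4, -2).
v_2 = A·v_1 = (-8, 6).
v_3 = A·v_2 = (16, -14).
v_4 = A·v_3 = (-32, 30).

v_4 = (-32, 30)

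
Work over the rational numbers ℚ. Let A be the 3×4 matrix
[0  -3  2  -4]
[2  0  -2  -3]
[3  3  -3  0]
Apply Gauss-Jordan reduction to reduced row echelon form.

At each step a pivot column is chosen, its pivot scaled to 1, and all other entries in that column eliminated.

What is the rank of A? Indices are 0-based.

pivot(0,0): swap R0↔R1
pivot(0,0)=2: scale R0 → (1, 0, -1, -3/2)
  clear (2,0): R2 −= (3)R0 → (0, 3, 0, 9/2)
pivot(1,1)=-3: scale R1 → (0, 1, -2/3, 4/3)
  clear (2,1): R2 −= (3)R1 → (0, 0, 2, 1/2)
pivot(2,2)=2: scale R2 → (0, 0, 1, 1/4)
  clear (0,2): R0 −= (-1)R2 → (1, 0, 0, -5/4)
  clear (1,2): R1 −= (-2/3)R2 → (0, 1, 0, 3/2)

rank = 3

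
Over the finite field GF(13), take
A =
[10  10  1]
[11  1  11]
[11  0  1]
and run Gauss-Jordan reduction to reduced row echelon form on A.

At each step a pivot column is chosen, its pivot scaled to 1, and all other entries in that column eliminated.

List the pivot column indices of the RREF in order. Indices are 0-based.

pivot columns: 0, 1, 2

step 1: normalize row 0 (÷10) = (1, 1, 4)
  row 1: subtract 11×row0 = (0, 3, 6)
  row 2: subtract 11×row0 = (0, 2, 9)
step 2: normalize row 1 (÷3) = (0, 1, 2)
  row 0: subtract 1×row1 = (1, 0, 2)
  row 2: subtract 2×row1 = (0, 0, 5)
step 3: normalize row 2 (÷5) = (0, 0, 1)
  row 0: subtract 2×row2 = (1, 0, 0)
  row 1: subtract 2×row2 = (0, 1, 0)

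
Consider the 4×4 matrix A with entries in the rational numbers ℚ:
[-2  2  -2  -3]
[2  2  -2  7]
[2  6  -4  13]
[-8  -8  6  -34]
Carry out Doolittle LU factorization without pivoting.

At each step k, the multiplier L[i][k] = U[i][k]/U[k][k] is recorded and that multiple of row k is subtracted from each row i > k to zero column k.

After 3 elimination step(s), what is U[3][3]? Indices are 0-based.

k=0: U[0][0]=-2
  eliminate (1,0): mult=-1, new row 1: (0, 4, -4, 4); set L[1][0]=-1
  eliminate (2,0): mult=-1, new row 2: (0, 8, -6, 10); set L[2][0]=-1
  eliminate (3,0): mult=4, new row 3: (0, -16, 14, -22); set L[3][0]=4
k=1: U[1][1]=4
  eliminate (2,1): mult=2, new row 2: (0, 0, 2, 2); set L[2][1]=2
  eliminate (3,1): mult=-4, new row 3: (0, 0, -2, -6); set L[3][1]=-4
k=2: U[2][2]=2
  eliminate (3,2): mult=-1, new row 3: (0, 0, 0, -4); set L[3][2]=-1

U[3][3] = -4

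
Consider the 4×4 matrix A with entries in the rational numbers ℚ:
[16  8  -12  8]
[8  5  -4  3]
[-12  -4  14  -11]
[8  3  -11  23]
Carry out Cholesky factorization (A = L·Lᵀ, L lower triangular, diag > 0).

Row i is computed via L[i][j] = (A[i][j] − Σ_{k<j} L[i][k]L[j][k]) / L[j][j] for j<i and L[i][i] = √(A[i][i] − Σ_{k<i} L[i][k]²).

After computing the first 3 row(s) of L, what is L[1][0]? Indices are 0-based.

Step 1: L[0][0] = √(16) = 4.
  L[1][0] = (8) / L[0][0] = 2.
Step 2: L[1][1] = √(1) = 1.
  L[2][0] = (-12) / L[0][0] = -3.
  L[2][1] = (2) / L[1][1] = 2.
Step 3: L[2][2] = √(1) = 1.

L[1][0] = 2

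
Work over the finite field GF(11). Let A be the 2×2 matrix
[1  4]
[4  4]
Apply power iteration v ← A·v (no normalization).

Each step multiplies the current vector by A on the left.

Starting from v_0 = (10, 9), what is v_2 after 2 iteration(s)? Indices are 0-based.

v_2 = (9, 4)

v_0 = (10, 9).
v_1 = A·v_0 = (2, 10).
v_2 = A·v_1 = (9, 4).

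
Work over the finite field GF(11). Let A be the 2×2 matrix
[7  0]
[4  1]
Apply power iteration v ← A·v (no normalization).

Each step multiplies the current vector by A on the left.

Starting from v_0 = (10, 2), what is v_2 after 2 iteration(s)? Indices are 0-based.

v_2 = (6, 3)

v_0 = (10, 2).
v_1 = A·v_0 = (4, 9).
v_2 = A·v_1 = (6, 3).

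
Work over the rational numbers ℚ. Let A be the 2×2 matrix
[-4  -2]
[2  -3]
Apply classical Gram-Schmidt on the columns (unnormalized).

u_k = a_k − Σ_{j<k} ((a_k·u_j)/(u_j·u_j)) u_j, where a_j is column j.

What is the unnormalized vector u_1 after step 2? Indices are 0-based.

u_1 = (-8/5, -16/5)

Step 1: u_0 = a_0 = (-4, 2).
Step 2: u_1 = a_1 − (1/10)·u_0 = (-8/5, -16/5).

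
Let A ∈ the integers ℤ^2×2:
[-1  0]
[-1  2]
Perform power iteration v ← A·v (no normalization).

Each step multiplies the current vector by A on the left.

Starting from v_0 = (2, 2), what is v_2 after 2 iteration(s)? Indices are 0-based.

v_2 = (2, 6)

v_0 = (2, 2).
v_1 = A·v_0 = (-2, 2).
v_2 = A·v_1 = (2, 6).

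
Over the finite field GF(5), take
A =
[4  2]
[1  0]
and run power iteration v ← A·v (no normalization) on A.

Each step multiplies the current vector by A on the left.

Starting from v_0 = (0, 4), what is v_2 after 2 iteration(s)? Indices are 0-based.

v_2 = (2, 3)

v_0 = (0, 4).
v_1 = A·v_0 = (3, 0).
v_2 = A·v_1 = (2, 3).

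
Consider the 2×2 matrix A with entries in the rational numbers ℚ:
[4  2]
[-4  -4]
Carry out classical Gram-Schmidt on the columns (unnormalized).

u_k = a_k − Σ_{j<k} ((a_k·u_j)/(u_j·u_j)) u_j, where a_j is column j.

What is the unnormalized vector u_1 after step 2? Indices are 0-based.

u_1 = (-1, -1)

Step 1: u_0 = a_0 = (4, -4).
Step 2: u_1 = a_1 − (3/4)·u_0 = (-1, -1).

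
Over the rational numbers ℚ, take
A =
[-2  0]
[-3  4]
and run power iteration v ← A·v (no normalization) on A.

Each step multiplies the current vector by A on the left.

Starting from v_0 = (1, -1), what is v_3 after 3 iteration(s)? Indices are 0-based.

v_0 = (1, -1).
v_1 = A·v_0 = (-2, -7).
v_2 = A·v_1 = (4, -22).
v_3 = A·v_2 = (-8, -100).

v_3 = (-8, -100)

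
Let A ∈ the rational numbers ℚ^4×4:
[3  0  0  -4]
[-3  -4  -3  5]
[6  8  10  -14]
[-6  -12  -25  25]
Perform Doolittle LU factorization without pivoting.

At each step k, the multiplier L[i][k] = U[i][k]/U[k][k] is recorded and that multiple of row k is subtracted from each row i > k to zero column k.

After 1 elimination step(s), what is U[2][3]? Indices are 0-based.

k=0: U[0][0]=3
  eliminate (1,0): mult=-1, new row 1: (0, -4, -3, 1); set L[1][0]=-1
  eliminate (2,0): mult=2, new row 2: (0, 8, 10, -6); set L[2][0]=2
  eliminate (3,0): mult=-2, new row 3: (0, -12, -25, 17); set L[3][0]=-2

U[2][3] = -6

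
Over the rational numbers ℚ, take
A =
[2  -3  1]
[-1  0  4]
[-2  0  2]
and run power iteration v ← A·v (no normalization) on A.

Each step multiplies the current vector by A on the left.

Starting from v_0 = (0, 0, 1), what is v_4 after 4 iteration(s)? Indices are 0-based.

v_4 = (-98, 115, 110)

v_0 = (0, 0, 1).
v_1 = A·v_0 = (1, 4, 2).
v_2 = A·v_1 = (-8, 7, 2).
v_3 = A·v_2 = (-35, 16, 20).
v_4 = A·v_3 = (-98, 115, 110).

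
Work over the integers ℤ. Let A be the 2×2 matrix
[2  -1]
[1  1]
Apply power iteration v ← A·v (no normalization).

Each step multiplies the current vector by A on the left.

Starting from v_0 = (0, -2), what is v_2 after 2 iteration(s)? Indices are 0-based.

v_0 = (0, -2).
v_1 = A·v_0 = (2, -2).
v_2 = A·v_1 = (6, 0).

v_2 = (6, 0)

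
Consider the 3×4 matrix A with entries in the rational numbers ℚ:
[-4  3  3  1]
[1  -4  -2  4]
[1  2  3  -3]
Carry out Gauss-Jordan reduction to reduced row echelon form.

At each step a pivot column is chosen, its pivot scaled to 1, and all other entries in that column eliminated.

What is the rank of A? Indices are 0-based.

rank = 3

step 1: normalize row 0 (÷-4) = (1, -3/4, -3/4, -1/4)
  row 1: subtract 1×row0 = (0, -13/4, -5/4, 17/4)
  row 2: subtract 1×row0 = (0, 11/4, 15/4, -11/4)
step 2: normalize row 1 (÷-13/4) = (0, 1, 5/13, -17/13)
  row 0: subtract -3/4×row1 = (1, 0, -6/13, -16/13)
  row 2: subtract 11/4×row1 = (0, 0, 35/13, 11/13)
step 3: normalize row 2 (÷35/13) = (0, 0, 1, 11/35)
  row 0: subtract -6/13×row2 = (1, 0, 0, -38/35)
  row 1: subtract 5/13×row2 = (0, 1, 0, -10/7)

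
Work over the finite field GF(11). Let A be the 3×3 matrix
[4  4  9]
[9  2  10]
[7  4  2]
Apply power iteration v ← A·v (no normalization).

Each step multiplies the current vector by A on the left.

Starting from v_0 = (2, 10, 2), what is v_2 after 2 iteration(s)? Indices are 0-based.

v_0 = (2, 10, 2).
v_1 = A·v_0 = (0, 3, 3).
v_2 = A·v_1 = (6, 3, 7).

v_2 = (6, 3, 7)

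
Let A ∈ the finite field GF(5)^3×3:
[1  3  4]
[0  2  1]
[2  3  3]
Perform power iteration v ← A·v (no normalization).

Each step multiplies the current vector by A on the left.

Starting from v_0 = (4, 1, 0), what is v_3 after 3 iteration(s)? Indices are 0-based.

v_0 = (4, 1, 0).
v_1 = A·v_0 = (2, 2, 1).
v_2 = A·v_1 = (2, 0, 3).
v_3 = A·v_2 = (4, 3, 3).

v_3 = (4, 3, 3)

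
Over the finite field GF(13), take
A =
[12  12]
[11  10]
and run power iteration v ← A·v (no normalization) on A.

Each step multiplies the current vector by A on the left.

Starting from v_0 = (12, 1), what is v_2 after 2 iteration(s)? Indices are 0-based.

v_2 = (1, 3)

v_0 = (12, 1).
v_1 = A·v_0 = (0, 12).
v_2 = A·v_1 = (1, 3).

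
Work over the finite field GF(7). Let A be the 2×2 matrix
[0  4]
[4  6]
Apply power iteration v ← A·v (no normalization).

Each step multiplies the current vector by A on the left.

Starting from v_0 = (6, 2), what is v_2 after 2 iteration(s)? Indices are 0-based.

v_2 = (4, 3)

v_0 = (6, 2).
v_1 = A·v_0 = (1, 1).
v_2 = A·v_1 = (4, 3).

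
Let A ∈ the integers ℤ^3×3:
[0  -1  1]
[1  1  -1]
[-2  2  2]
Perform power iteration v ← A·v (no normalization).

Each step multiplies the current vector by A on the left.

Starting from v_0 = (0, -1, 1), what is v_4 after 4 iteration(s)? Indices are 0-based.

v_4 = (-30, 22, -4)

v_0 = (0, -1, 1).
v_1 = A·v_0 = (2, -2, 0).
v_2 = A·v_1 = (2, 0, -8).
v_3 = A·v_2 = (-8, 10, -20).
v_4 = A·v_3 = (-30, 22, -4).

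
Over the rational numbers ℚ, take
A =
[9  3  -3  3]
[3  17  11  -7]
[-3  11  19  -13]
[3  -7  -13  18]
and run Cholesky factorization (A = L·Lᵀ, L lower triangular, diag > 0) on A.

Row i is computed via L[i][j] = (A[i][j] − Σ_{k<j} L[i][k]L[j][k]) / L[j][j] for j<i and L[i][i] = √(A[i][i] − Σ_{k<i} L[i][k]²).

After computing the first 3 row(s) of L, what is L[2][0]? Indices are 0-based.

Step 1: L[0][0] = √(9) = 3.
  L[1][0] = (3) / L[0][0] = 1.
Step 2: L[1][1] = √(16) = 4.
  L[2][0] = (-3) / L[0][0] = -1.
  L[2][1] = (12) / L[1][1] = 3.
Step 3: L[2][2] = √(9) = 3.

L[2][0] = -1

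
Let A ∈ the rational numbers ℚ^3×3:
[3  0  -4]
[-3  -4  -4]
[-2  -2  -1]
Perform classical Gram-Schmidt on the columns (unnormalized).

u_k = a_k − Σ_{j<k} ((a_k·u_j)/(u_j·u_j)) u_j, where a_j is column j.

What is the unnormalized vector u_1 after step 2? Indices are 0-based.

Step 1: u_0 = a_0 = (3, -3, -2).
Step 2: u_1 = a_1 − (8/11)·u_0 = (-24/11, -20/11, -6/11).

u_1 = (-24/11, -20/11, -6/11)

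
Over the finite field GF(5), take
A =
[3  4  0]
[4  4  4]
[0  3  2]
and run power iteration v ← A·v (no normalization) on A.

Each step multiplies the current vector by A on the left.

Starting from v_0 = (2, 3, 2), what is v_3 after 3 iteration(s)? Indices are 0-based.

v_0 = (2, 3, 2).
v_1 = A·v_0 = (3, 3, 3).
v_2 = A·v_1 = (1, 1, 0).
v_3 = A·v_2 = (2, 3, 3).

v_3 = (2, 3, 3)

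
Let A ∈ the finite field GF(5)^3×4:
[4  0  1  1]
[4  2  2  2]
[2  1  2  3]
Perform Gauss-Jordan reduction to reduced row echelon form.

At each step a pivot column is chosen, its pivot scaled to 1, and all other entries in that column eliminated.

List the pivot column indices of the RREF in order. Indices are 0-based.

pivot(0,0)=4: scale R0 → (1, 0, 4, 4)
  clear (1,0): R1 −= (4)R0 → (0, 2, 1, 1)
  clear (2,0): R2 −= (2)R0 → (0, 1, 4, 0)
pivot(1,1)=2: scale R1 → (0, 1, 3, 3)
  clear (2,1): R2 −= (1)R1 → (0, 0, 1, 2)
pivot(2,2)=1: scale R2 → (0, 0, 1, 2)
  clear (0,2): R0 −= (4)R2 → (1, 0, 0, 1)
  clear (1,2): R1 −= (3)R2 → (0, 1, 0, 2)

pivot columns: 0, 1, 2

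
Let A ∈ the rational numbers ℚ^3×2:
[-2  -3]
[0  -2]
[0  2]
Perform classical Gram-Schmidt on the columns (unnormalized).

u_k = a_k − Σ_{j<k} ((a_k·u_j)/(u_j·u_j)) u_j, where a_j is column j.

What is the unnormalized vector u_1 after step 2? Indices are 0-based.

u_1 = (0, -2, 2)

Step 1: u_0 = a_0 = (-2, 0, 0).
Step 2: u_1 = a_1 − (3/2)·u_0 = (0, -2, 2).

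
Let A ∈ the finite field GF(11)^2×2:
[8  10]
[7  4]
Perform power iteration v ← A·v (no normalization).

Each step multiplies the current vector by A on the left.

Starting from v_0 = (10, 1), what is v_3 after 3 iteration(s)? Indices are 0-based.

v_0 = (10, 1).
v_1 = A·v_0 = (2, 8).
v_2 = A·v_1 = (8, 2).
v_3 = A·v_2 = (7, 9).

v_3 = (7, 9)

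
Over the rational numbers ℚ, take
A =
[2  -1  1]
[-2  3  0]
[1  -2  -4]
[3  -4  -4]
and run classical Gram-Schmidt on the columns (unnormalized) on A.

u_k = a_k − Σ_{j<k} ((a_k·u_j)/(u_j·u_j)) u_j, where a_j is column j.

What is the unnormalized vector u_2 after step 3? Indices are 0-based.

Step 1: u_0 = a_0 = (2, -2, 1, 3).
Step 2: u_1 = a_1 − (-11/9)·u_0 = (13/9, 5/9, -7/9, -1/3).
Step 3: u_2 = a_2 − (-7/9)·u_0 − (53/28)·u_1 = (-5/28, -73/28, -7/4, -29/28).

u_2 = (-5/28, -73/28, -7/4, -29/28)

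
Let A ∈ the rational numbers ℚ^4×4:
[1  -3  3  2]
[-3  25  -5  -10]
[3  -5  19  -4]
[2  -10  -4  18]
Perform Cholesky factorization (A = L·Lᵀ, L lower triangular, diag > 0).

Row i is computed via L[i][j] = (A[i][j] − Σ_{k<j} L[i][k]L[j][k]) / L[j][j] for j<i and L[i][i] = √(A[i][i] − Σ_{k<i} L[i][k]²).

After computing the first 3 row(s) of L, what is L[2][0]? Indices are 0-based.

Step 1: L[0][0] = √(1) = 1.
  L[1][0] = (-3) / L[0][0] = -3.
Step 2: L[1][1] = √(16) = 4.
  L[2][0] = (3) / L[0][0] = 3.
  L[2][1] = (4) / L[1][1] = 1.
Step 3: L[2][2] = √(9) = 3.

L[2][0] = 3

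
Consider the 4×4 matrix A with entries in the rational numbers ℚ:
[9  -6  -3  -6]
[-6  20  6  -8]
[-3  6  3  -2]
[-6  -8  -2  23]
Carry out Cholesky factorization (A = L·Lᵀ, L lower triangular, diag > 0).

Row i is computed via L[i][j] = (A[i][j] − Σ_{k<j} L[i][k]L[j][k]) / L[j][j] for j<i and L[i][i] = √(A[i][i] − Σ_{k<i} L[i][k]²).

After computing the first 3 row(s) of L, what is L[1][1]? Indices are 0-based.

Step 1: L[0][0] = √(9) = 3.
  L[1][0] = (-6) / L[0][0] = -2.
Step 2: L[1][1] = √(16) = 4.
  L[2][0] = (-3) / L[0][0] = -1.
  L[2][1] = (4) / L[1][1] = 1.
Step 3: L[2][2] = √(1) = 1.

L[1][1] = 4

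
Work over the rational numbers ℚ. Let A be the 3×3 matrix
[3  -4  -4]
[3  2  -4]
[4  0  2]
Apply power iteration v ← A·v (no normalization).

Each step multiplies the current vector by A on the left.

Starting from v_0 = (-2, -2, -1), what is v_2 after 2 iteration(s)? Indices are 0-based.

v_2 = (82, 46, 4)

v_0 = (-2, -2, -1).
v_1 = A·v_0 = (6, -6, -10).
v_2 = A·v_1 = (82, 46, 4).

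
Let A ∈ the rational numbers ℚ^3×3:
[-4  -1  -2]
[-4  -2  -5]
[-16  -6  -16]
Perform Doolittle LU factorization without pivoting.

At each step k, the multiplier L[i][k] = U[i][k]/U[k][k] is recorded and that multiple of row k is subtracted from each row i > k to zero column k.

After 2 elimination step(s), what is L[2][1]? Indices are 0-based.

k=0: U[0][0]=-4
  eliminate (1,0): mult=1, new row 1: (0, -1, -3); set L[1][0]=1
  eliminate (2,0): mult=4, new row 2: (0, -2, -8); set L[2][0]=4
k=1: U[1][1]=-1
  eliminate (2,1): mult=2, new row 2: (0, 0, -2); set L[2][1]=2

L[2][1] = 2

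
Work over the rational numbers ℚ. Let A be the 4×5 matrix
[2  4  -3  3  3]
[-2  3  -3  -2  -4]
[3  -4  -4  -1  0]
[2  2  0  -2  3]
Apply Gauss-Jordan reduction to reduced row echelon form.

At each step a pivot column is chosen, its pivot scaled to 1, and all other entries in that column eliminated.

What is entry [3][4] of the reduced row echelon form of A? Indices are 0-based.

M[3][4] = 139/606

step 1: normalize row 0 (÷2) = (1, 2, -3/2, 3/2, 3/2)
  row 1: subtract -2×row0 = (0, 7, -6, 1, -1)
  row 2: subtract 3×row0 = (0, -10, 1/2, -11/2, -9/2)
  row 3: subtract 2×row0 = (0, -2, 3, -5, 0)
step 2: normalize row 1 (÷7) = (0, 1, -6/7, 1/7, -1/7)
  row 0: subtract 2×row1 = (1, 0, 3/14, 17/14, 25/14)
  row 2: subtract -10×row1 = (0, 0, -113/14, -57/14, -83/14)
  row 3: subtract -2×row1 = (0, 0, 9/7, -33/7, -2/7)
step 3: normalize row 2 (÷-113/14) = (0, 0, 1, 57/113, 83/113)
  row 0: subtract 3/14×row2 = (1, 0, 0, 125/113, 184/113)
  row 1: subtract -6/7×row2 = (0, 1, 0, 65/113, 55/113)
  row 3: subtract 9/7×row2 = (0, 0, 0, -606/113, -139/113)
step 4: normalize row 3 (÷-606/113) = (0, 0, 0, 1, 139/606)
  row 0: subtract 125/113×row3 = (1, 0, 0, 0, 833/606)
  row 1: subtract 65/113×row3 = (0, 1, 0, 0, 215/606)
  row 2: subtract 57/113×row3 = (0, 0, 1, 0, 125/202)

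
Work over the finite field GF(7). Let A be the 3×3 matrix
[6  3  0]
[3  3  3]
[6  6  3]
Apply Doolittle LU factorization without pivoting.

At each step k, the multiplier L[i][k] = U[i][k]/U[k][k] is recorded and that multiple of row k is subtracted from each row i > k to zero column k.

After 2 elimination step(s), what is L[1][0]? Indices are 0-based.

[col 0] pivot 6
  R1 -= 4*R0 → (0, 5, 3)  (L[1][0] := 4)
  R2 -= 1*R0 → (0, 3, 3)  (L[2][0] := 1)
[col 1] pivot 5
  R2 -= 2*R1 → (0, 0, 4)  (L[2][1] := 2)

L[1][0] = 4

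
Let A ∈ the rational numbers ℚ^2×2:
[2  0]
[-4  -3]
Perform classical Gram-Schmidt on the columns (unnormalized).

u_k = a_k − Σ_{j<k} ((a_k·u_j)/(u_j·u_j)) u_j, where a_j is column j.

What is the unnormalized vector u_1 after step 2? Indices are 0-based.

u_1 = (-6/5, -3/5)

Step 1: u_0 = a_0 = (2, -4).
Step 2: u_1 = a_1 − (3/5)·u_0 = (-6/5, -3/5).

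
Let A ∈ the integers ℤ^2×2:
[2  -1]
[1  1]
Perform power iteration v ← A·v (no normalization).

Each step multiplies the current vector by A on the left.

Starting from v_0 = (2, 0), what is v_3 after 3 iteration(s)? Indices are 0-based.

v_0 = (2, 0).
v_1 = A·v_0 = (4, 2).
v_2 = A·v_1 = (6, 6).
v_3 = A·v_2 = (6, 12).

v_3 = (6, 12)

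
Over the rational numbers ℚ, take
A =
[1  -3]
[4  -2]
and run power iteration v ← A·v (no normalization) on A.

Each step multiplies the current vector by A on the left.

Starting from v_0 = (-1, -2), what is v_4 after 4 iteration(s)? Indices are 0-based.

v_0 = (-1, -2).
v_1 = A·v_0 = (5, 0).
v_2 = A·v_1 = (5, 20).
v_3 = A·v_2 = (-55, -20).
v_4 = A·v_3 = (5, -180).

v_4 = (5, -180)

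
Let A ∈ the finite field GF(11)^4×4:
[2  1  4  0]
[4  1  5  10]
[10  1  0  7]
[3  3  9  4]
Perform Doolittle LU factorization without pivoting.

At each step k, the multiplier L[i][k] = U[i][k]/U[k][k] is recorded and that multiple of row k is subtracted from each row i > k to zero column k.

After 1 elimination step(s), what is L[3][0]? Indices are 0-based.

L[3][0] = 7

k=0: U[0][0]=2
  eliminate (1,0): mult=2, new row 1: (0, 10, 8, 10); set L[1][0]=2
  eliminate (2,0): mult=5, new row 2: (0, 7, 2, 7); set L[2][0]=5
  eliminate (3,0): mult=7, new row 3: (0, 7, 3, 4); set L[3][0]=7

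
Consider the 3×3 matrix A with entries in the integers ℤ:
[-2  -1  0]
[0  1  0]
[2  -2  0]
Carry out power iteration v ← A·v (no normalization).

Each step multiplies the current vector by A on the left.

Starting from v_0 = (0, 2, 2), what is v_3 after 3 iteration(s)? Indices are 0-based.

v_0 = (0, 2, 2).
v_1 = A·v_0 = (-2, 2, -4).
v_2 = A·v_1 = (2, 2, -8).
v_3 = A·v_2 = (-6, 2, 0).

v_3 = (-6, 2, 0)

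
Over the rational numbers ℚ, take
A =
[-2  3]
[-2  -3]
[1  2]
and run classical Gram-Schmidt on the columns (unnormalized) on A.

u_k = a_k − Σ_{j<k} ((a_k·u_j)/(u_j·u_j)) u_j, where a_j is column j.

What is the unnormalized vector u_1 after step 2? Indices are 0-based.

Step 1: u_0 = a_0 = (-2, -2, 1).
Step 2: u_1 = a_1 − (2/9)·u_0 = (31/9, -23/9, 16/9).

u_1 = (31/9, -23/9, 16/9)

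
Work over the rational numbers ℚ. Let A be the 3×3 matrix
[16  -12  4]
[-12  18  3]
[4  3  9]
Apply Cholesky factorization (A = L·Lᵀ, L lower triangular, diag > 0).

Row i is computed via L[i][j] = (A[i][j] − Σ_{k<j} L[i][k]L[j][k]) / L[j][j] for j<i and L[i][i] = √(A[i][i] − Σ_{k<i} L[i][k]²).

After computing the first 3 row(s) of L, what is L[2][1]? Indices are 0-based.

L[2][1] = 2

Step 1: L[0][0] = √(16) = 4.
  L[1][0] = (-12) / L[0][0] = -3.
Step 2: L[1][1] = √(9) = 3.
  L[2][0] = (4) / L[0][0] = 1.
  L[2][1] = (6) / L[1][1] = 2.
Step 3: L[2][2] = √(4) = 2.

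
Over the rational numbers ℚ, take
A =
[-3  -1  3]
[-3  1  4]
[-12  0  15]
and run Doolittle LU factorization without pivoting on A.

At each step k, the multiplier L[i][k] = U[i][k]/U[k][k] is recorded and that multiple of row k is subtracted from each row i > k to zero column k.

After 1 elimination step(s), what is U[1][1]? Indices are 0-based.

U[1][1] = 2

[col 0] pivot -3
  R1 -= 1*R0 → (0, 2, 1)  (L[1][0] := 1)
  R2 -= 4*R0 → (0, 4, 3)  (L[2][0] := 4)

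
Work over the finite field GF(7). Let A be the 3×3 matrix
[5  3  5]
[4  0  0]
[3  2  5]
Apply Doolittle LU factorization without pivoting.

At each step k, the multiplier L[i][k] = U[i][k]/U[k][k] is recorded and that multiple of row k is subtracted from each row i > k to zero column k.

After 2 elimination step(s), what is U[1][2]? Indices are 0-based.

U[1][2] = 3

[col 0] pivot 5
  R1 -= 5*R0 → (0, 6, 3)  (L[1][0] := 5)
  R2 -= 2*R0 → (0, 3, 2)  (L[2][0] := 2)
[col 1] pivot 6
  R2 -= 4*R1 → (0, 0, 4)  (L[2][1] := 4)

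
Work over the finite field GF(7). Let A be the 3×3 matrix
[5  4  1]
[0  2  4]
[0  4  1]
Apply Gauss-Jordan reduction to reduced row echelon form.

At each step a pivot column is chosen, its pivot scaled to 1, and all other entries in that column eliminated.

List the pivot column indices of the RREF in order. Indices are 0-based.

step 1: normalize row 0 (÷5) = (1, 5, 3)
step 2: normalize row 1 (÷2) = (0, 1, 2)
  row 0: subtract 5×row1 = (1, 0, 0)
  row 2: subtract 4×row1 = (0, 0, 0)
skip col 2 (zero from row 2)

pivot columns: 0, 1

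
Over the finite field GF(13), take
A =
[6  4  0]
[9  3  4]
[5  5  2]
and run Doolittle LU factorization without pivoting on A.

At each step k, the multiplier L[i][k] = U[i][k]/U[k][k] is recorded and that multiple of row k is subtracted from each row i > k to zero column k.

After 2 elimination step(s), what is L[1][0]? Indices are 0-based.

Step 1: pivot at (0,0) is 6.
  row1 ← row1 − (8)·row0  ⇒  L[1][0]=8, U row1=(0, 10, 4)
  row2 ← row2 − (3)·row0  ⇒  L[2][0]=3, U row2=(0, 6, 2)
Step 2: pivot at (1,1) is 10.
  row2 ← row2 − (11)·row1  ⇒  L[2][1]=11, U row2=(0, 0, 10)

L[1][0] = 8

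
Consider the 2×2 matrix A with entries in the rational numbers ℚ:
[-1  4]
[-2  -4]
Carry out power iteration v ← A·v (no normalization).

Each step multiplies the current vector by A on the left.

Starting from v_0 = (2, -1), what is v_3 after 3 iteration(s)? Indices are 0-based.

v_3 = (42, -60)

v_0 = (2, -1).
v_1 = A·v_0 = (-6, 0).
v_2 = A·v_1 = (6, 12).
v_3 = A·v_2 = (42, -60).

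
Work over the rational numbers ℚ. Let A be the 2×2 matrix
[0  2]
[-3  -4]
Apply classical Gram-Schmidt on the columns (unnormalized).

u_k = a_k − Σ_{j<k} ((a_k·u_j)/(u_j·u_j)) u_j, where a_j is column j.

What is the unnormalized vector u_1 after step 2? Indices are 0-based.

u_1 = (2, 0)

Step 1: u_0 = a_0 = (0, -3).
Step 2: u_1 = a_1 − (4/3)·u_0 = (2, 0).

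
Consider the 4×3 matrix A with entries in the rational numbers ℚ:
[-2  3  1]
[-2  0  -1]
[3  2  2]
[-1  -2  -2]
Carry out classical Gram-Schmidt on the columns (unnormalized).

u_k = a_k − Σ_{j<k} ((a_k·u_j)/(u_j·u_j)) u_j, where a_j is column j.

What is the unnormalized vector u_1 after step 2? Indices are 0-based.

Step 1: u_0 = a_0 = (-2, -2, 3, -1).
Step 2: u_1 = a_1 − (1/9)·u_0 = (29/9, 2/9, 5/3, -17/9).

u_1 = (29/9, 2/9, 5/3, -17/9)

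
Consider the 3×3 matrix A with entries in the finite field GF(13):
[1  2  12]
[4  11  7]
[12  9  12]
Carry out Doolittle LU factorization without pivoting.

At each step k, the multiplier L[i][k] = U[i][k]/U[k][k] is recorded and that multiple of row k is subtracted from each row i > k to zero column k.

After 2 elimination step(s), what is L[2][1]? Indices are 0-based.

k=0: U[0][0]=1
  eliminate (1,0): mult=4, new row 1: (0, 3, 11); set L[1][0]=4
  eliminate (2,0): mult=12, new row 2: (0, 11, 11); set L[2][0]=12
k=1: U[1][1]=3
  eliminate (2,1): mult=8, new row 2: (0, 0, 1); set L[2][1]=8

L[2][1] = 8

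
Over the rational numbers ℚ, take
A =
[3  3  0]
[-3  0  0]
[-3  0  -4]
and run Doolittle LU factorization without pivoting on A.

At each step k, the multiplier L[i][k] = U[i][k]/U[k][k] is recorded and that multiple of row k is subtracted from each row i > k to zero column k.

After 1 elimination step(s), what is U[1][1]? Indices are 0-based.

U[1][1] = 3

[col 0] pivot 3
  R1 -= -1*R0 → (0, 3, 0)  (L[1][0] := -1)
  R2 -= -1*R0 → (0, 3, -4)  (L[2][0] := -1)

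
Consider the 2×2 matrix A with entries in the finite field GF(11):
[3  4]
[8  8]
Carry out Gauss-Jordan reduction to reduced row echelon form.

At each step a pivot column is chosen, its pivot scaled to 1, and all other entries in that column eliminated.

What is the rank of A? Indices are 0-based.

step 1: normalize row 0 (÷3) = (1, 5)
  row 1: subtract 8×row0 = (0, 1)
step 2: normalize row 1 (÷1) = (0, 1)
  row 0: subtract 5×row1 = (1, 0)

rank = 2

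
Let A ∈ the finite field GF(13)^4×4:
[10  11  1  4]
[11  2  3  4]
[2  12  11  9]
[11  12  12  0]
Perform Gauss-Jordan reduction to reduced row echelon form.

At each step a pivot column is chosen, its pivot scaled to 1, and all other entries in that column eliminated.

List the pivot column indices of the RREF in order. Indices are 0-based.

pivot columns: 0, 1, 2, 3

pivot(0,0)=10: scale R0 → (1, 5, 4, 3)
  clear (1,0): R1 −= (11)R0 → (0, 12, 11, 10)
  clear (2,0): R2 −= (2)R0 → (0, 2, 3, 3)
  clear (3,0): R3 −= (11)R0 → (0, 9, 7, 6)
pivot(1,1)=12: scale R1 → (0, 1, 2, 3)
  clear (0,1): R0 −= (5)R1 → (1, 0, 7, 1)
  clear (2,1): R2 −= (2)R1 → (0, 0, 12, 10)
  clear (3,1): R3 −= (9)R1 → (0, 0, 2, 5)
pivot(2,2)=12: scale R2 → (0, 0, 1, 3)
  clear (0,2): R0 −= (7)R2 → (1, 0, 0, 6)
  clear (1,2): R1 −= (2)R2 → (0, 1, 0, 10)
  clear (3,2): R3 −= (2)R2 → (0, 0, 0, 12)
pivot(3,3)=12: scale R3 → (0, 0, 0, 1)
  clear (0,3): R0 −= (6)R3 → (1, 0, 0, 0)
  clear (1,3): R1 −= (10)R3 → (0, 1, 0, 0)
  clear (2,3): R2 −= (3)R3 → (0, 0, 1, 0)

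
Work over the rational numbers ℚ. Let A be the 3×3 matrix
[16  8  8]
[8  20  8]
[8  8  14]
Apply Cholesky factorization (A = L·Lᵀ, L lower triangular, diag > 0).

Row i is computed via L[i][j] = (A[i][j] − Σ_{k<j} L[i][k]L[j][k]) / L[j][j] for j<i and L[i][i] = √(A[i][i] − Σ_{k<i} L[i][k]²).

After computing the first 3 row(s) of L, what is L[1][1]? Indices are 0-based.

Step 1: L[0][0] = √(16) = 4.
  L[1][0] = (8) / L[0][0] = 2.
Step 2: L[1][1] = √(16) = 4.
  L[2][0] = (8) / L[0][0] = 2.
  L[2][1] = (4) / L[1][1] = 1.
Step 3: L[2][2] = √(9) = 3.

L[1][1] = 4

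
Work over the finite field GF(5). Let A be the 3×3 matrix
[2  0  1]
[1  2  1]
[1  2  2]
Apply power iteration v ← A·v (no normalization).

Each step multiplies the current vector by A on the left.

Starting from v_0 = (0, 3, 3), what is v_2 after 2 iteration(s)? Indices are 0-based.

v_0 = (0, 3, 3).
v_1 = A·v_0 = (3, 4, 2).
v_2 = A·v_1 = (3, 3, 0).

v_2 = (3, 3, 0)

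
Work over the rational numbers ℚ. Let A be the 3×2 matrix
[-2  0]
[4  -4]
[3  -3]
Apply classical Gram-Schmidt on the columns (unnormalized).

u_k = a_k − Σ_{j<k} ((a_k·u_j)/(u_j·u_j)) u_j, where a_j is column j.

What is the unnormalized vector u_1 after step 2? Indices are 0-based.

u_1 = (-50/29, -16/29, -12/29)

Step 1: u_0 = a_0 = (-2, 4, 3).
Step 2: u_1 = a_1 − (-25/29)·u_0 = (-50/29, -16/29, -12/29).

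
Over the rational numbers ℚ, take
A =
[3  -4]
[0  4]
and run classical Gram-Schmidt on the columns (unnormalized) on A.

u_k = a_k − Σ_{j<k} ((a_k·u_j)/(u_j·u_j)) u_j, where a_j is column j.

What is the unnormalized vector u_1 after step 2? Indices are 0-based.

u_1 = (0, 4)

Step 1: u_0 = a_0 = (3, 0).
Step 2: u_1 = a_1 − (-4/3)·u_0 = (0, 4).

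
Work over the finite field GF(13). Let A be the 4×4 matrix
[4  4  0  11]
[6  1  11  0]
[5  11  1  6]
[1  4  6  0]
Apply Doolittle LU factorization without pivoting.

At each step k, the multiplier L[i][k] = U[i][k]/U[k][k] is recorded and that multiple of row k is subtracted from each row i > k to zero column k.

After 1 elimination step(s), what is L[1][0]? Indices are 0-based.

k=0: U[0][0]=4
  eliminate (1,0): mult=8, new row 1: (0, 8, 11, 3); set L[1][0]=8
  eliminate (2,0): mult=11, new row 2: (0, 6, 1, 2); set L[2][0]=11
  eliminate (3,0): mult=10, new row 3: (0, 3, 6, 7); set L[3][0]=10

L[1][0] = 8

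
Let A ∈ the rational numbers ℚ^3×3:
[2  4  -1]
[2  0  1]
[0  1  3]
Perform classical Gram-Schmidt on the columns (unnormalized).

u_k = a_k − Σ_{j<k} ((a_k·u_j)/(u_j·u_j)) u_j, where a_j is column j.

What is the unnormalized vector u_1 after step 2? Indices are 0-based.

Step 1: u_0 = a_0 = (2, 2, 0).
Step 2: u_1 = a_1 − (1)·u_0 = (2, -2, 1).

u_1 = (2, -2, 1)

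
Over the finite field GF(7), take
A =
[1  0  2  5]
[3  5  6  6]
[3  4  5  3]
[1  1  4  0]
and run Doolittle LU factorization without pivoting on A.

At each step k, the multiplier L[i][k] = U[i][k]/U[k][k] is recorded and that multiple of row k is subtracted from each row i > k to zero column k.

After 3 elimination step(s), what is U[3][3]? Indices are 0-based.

[col 0] pivot 1
  R1 -= 3*R0 → (0, 5, 0, 5)  (L[1][0] := 3)
  R2 -= 3*R0 → (0, 4, 6, 2)  (L[2][0] := 3)
  R3 -= 1*R0 → (0, 1, 2, 2)  (L[3][0] := 1)
[col 1] pivot 5
  R2 -= 5*R1 → (0, 0, 6, 5)  (L[2][1] := 5)
  R3 -= 3*R1 → (0, 0, 2, 1)  (L[3][1] := 3)
[col 2] pivot 6
  R3 -= 5*R2 → (0, 0, 0, 4)  (L[3][2] := 5)

U[3][3] = 4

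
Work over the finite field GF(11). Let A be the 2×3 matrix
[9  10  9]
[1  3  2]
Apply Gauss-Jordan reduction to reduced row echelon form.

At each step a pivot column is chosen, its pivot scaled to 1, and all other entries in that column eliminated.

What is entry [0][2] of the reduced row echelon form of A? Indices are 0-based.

M[0][2] = 3

pivot(0,0)=9: scale R0 → (1, 6, 1)
  clear (1,0): R1 −= (1)R0 → (0, 8, 1)
pivot(1,1)=8: scale R1 → (0, 1, 7)
  clear (0,1): R0 −= (6)R1 → (1, 0, 3)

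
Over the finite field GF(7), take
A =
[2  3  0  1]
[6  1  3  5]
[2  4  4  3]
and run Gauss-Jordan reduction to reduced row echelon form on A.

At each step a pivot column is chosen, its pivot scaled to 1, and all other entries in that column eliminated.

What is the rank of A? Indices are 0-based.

rank = 3

step 1: normalize row 0 (÷2) = (1, 5, 0, 4)
  row 1: subtract 6×row0 = (0, 6, 3, 2)
  row 2: subtract 2×row0 = (0, 1, 4, 2)
step 2: normalize row 1 (÷6) = (0, 1, 4, 5)
  row 0: subtract 5×row1 = (1, 0, 1, 0)
  row 2: subtract 1×row1 = (0, 0, 0, 4)
skip col 2 (zero from row 2)
step 3: normalize row 2 (÷4) = (0, 0, 0, 1)
  row 1: subtract 5×row2 = (0, 1, 4, 0)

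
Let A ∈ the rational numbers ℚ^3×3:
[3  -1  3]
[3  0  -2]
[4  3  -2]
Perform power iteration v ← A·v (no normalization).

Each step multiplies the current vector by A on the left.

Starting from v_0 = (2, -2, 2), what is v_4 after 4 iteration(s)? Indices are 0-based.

v_4 = (1218, 478, 642)

v_0 = (2, -2, 2).
v_1 = A·v_0 = (14, 2, -2).
v_2 = A·v_1 = (34, 46, 66).
v_3 = A·v_2 = (254, -30, 142).
v_4 = A·v_3 = (1218, 478, 642).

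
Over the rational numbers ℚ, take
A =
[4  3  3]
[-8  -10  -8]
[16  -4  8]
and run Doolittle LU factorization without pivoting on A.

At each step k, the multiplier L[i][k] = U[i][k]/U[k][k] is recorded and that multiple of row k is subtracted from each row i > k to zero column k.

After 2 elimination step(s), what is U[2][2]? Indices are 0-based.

k=0: U[0][0]=4
  eliminate (1,0): mult=-2, new row 1: (0, -4, -2); set L[1][0]=-2
  eliminate (2,0): mult=4, new row 2: (0, -16, -4); set L[2][0]=4
k=1: U[1][1]=-4
  eliminate (2,1): mult=4, new row 2: (0, 0, 4); set L[2][1]=4

U[2][2] = 4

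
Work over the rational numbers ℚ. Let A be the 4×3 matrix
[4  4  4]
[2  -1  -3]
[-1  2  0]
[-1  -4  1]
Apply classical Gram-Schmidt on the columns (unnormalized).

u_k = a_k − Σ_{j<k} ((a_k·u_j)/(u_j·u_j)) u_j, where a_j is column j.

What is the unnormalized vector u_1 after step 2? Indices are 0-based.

u_1 = (12/11, -27/11, 30/11, -36/11)

Step 1: u_0 = a_0 = (4, 2, -1, -1).
Step 2: u_1 = a_1 − (8/11)·u_0 = (12/11, -27/11, 30/11, -36/11).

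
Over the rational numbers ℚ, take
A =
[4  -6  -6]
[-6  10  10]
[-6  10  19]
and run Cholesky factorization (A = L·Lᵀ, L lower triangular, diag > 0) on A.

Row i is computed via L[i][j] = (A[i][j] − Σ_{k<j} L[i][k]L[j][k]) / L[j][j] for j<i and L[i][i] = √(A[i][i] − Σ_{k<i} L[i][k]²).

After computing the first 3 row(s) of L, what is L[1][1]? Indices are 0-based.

Step 1: L[0][0] = √(4) = 2.
  L[1][0] = (-6) / L[0][0] = -3.
Step 2: L[1][1] = √(1) = 1.
  L[2][0] = (-6) / L[0][0] = -3.
  L[2][1] = (1) / L[1][1] = 1.
Step 3: L[2][2] = √(9) = 3.

L[1][1] = 1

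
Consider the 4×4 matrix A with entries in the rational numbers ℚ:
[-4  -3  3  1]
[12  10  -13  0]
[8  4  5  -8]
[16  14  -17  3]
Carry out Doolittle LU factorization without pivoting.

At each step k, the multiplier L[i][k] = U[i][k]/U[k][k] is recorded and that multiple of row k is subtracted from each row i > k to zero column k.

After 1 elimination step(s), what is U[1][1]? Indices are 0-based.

U[1][1] = 1

[col 0] pivot -4
  R1 -= -3*R0 → (0, 1, -4, 3)  (L[1][0] := -3)
  R2 -= -2*R0 → (0, -2, 11, -6)  (L[2][0] := -2)
  R3 -= -4*R0 → (0, 2, -5, 7)  (L[3][0] := -4)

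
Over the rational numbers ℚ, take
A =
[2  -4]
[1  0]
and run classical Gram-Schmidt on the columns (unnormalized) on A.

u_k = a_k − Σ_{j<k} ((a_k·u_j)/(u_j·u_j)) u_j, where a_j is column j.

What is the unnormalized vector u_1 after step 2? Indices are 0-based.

Step 1: u_0 = a_0 = (2, 1).
Step 2: u_1 = a_1 − (-8/5)·u_0 = (-4/5, 8/5).

u_1 = (-4/5, 8/5)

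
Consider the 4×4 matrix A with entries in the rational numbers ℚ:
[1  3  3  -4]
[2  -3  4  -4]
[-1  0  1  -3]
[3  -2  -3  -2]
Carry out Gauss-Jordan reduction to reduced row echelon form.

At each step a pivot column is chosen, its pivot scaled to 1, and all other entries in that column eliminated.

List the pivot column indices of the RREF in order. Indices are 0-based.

pivot(0,0)=1: scale R0 → (1, 3, 3, -4)
  clear (1,0): R1 −= (2)R0 → (0, -9, -2, 4)
  clear (2,0): R2 −= (-1)R0 → (0, 3, 4, -7)
  clear (3,0): R3 −= (3)R0 → (0, -11, -12, 10)
pivot(1,1)=-9: scale R1 → (0, 1, 2/9, -4/9)
  clear (0,1): R0 −= (3)R1 → (1, 0, 7/3, -8/3)
  clear (2,1): R2 −= (3)R1 → (0, 0, 10/3, -17/3)
  clear (3,1): R3 −= (-11)R1 → (0, 0, -86/9, 46/9)
pivot(2,2)=10/3: scale R2 → (0, 0, 1, -17/10)
  clear (0,2): R0 −= (7/3)R2 → (1, 0, 0, 13/10)
  clear (1,2): R1 −= (2/9)R2 → (0, 1, 0, -1/15)
  clear (3,2): R3 −= (-86/9)R2 → (0, 0, 0, -167/15)
pivot(3,3)=-167/15: scale R3 → (0, 0, 0, 1)
  clear (0,3): R0 −= (13/10)R3 → (1, 0, 0, 0)
  clear (1,3): R1 −= (-1/15)R3 → (0, 1, 0, 0)
  clear (2,3): R2 −= (-17/10)R3 → (0, 0, 1, 0)

pivot columns: 0, 1, 2, 3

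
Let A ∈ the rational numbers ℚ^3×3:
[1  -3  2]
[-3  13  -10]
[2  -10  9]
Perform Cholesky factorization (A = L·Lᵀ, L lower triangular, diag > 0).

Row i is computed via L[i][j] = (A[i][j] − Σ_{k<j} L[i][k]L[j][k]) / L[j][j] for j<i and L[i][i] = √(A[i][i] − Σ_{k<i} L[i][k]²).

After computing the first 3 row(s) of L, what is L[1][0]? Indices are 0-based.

Step 1: L[0][0] = √(1) = 1.
  L[1][0] = (-3) / L[0][0] = -3.
Step 2: L[1][1] = √(4) = 2.
  L[2][0] = (2) / L[0][0] = 2.
  L[2][1] = (-4) / L[1][1] = -2.
Step 3: L[2][2] = √(1) = 1.

L[1][0] = -3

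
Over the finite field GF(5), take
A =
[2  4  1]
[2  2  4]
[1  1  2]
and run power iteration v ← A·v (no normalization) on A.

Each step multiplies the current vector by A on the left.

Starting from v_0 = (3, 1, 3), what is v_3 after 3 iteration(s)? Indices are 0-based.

v_3 = (4, 1, 3)

v_0 = (3, 1, 3).
v_1 = A·v_0 = (3, 0, 0).
v_2 = A·v_1 = (1, 1, 3).
v_3 = A·v_2 = (4, 1, 3).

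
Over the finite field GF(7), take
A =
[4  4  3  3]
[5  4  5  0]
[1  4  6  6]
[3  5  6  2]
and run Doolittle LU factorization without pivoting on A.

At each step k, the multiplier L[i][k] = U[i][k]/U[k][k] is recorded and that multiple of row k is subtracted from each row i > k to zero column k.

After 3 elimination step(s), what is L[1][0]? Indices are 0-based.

Step 1: pivot at (0,0) is 4.
  row1 ← row1 − (3)·row0  ⇒  L[1][0]=3, U row1=(0, 6, 3, 5)
  row2 ← row2 − (2)·row0  ⇒  L[2][0]=2, U row2=(0, 3, 0, 0)
  row3 ← row3 − (6)·row0  ⇒  L[3][0]=6, U row3=(0, 2, 2, 5)
Step 2: pivot at (1,1) is 6.
  row2 ← row2 − (4)·row1  ⇒  L[2][1]=4, U row2=(0, 0, 2, 1)
  row3 ← row3 − (5)·row1  ⇒  L[3][1]=5, U row3=(0, 0, 1, 1)
Step 3: pivot at (2,2) is 2.
  row3 ← row3 − (4)·row2  ⇒  L[3][2]=4, U row3=(0, 0, 0, 4)

L[1][0] = 3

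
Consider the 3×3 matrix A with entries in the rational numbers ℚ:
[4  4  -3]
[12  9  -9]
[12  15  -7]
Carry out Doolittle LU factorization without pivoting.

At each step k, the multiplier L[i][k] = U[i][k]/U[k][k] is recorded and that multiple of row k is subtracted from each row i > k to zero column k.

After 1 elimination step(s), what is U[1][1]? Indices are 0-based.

U[1][1] = -3

k=0: U[0][0]=4
  eliminate (1,0): mult=3, new row 1: (0, -3, 0); set L[1][0]=3
  eliminate (2,0): mult=3, new row 2: (0, 3, 2); set L[2][0]=3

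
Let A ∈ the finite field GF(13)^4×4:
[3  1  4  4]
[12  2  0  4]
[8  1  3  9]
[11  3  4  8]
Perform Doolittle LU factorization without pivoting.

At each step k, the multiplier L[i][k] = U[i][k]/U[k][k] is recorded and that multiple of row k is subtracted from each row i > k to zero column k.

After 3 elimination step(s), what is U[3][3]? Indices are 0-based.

U[3][3] = 9

Step 1: pivot at (0,0) is 3.
  row1 ← row1 − (4)·row0  ⇒  L[1][0]=4, U row1=(0, 11, 10, 1)
  row2 ← row2 − (7)·row0  ⇒  L[2][0]=7, U row2=(0, 7, 1, 7)
  row3 ← row3 − (8)·row0  ⇒  L[3][0]=8, U row3=(0, 8, 11, 2)
Step 2: pivot at (1,1) is 11.
  row2 ← row2 − (3)·row1  ⇒  L[2][1]=3, U row2=(0, 0, 10, 4)
  row3 ← row3 − (9)·row1  ⇒  L[3][1]=9, U row3=(0, 0, 12, 6)
Step 3: pivot at (2,2) is 10.
  row3 ← row3 − (9)·row2  ⇒  L[3][2]=9, U row3=(0, 0, 0, 9)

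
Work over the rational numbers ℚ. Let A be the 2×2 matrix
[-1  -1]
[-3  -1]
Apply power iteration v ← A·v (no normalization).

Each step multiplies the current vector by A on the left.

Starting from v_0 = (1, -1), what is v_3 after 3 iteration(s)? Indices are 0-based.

v_3 = (-4, -8)

v_0 = (1, -1).
v_1 = A·v_0 = (0, -2).
v_2 = A·v_1 = (2, 2).
v_3 = A·v_2 = (-4, -8).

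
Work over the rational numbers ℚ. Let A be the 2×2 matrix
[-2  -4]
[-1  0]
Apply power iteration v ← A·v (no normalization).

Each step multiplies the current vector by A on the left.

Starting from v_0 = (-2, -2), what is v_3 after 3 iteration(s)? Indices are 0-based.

v_0 = (-2, -2).
v_1 = A·v_0 = (12, 2).
v_2 = A·v_1 = (-32, -12).
v_3 = A·v_2 = (112, 32).

v_3 = (112, 32)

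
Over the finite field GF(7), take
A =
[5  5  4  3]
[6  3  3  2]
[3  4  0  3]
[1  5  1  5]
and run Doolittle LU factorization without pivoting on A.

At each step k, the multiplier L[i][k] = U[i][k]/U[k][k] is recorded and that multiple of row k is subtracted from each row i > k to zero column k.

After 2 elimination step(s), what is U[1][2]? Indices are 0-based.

k=0: U[0][0]=5
  eliminate (1,0): mult=4, new row 1: (0, 4, 1, 4); set L[1][0]=4
  eliminate (2,0): mult=2, new row 2: (0, 1, 6, 4); set L[2][0]=2
  eliminate (3,0): mult=3, new row 3: (0, 4, 3, 3); set L[3][0]=3
k=1: U[1][1]=4
  eliminate (2,1): mult=2, new row 2: (0, 0, 4, 3); set L[2][1]=2
  eliminate (3,1): mult=1, new row 3: (0, 0, 2, 6); set L[3][1]=1

U[1][2] = 1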